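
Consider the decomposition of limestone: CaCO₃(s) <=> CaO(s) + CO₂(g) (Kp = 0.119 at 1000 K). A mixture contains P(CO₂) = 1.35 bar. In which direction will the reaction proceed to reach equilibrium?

(CaCO₃, CaO are pure solids — omitted from Qp.)
Qp = P(CO₂) = 1.35
Qp = 1.35 > Kp = 0.119, so the reverse reaction proceeds.

to the left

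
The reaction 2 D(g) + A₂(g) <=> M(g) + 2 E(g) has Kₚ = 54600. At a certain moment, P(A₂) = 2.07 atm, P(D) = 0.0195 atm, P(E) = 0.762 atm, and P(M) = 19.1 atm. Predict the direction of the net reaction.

toward products

Qₚ = P(M)·P(E)² / (P(D)²·P(A₂)) = (19.1)·(0.762)² / ((0.0195)²·(2.07)) = 14100
Qₚ = 14100 < Kₚ = 54600, so the forward reaction proceeds.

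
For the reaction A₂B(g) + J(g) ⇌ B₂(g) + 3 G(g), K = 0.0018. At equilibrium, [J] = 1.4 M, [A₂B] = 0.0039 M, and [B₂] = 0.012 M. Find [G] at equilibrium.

[G] = 0.094 M

At equilibrium, K = [B₂]·[G]³ / ([A₂B]·[J]) = 0.0018.
(0.012)·([G])³ / ((0.0039)·(1.4)) = 0.0018
[G]³ = 8.19×10⁻⁴ ⇒ [G] = 0.094 M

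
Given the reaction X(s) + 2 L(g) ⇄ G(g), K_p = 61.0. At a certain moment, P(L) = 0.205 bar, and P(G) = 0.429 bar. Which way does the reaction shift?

forward (toward products)

(X is a pure solid — omitted from Q_p.)
Q_p = P(G) / P(L)² = (0.429) / (0.205)² = 10.2
Q_p = 10.2 < K_p = 61.0, so the forward reaction proceeds.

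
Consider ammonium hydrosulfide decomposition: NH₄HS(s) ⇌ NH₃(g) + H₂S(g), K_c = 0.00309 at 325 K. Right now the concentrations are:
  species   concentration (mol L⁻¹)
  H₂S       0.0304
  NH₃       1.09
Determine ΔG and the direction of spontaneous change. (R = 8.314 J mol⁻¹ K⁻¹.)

(NH₄HS is a pure solid — omitted from Q_c.)
Q_c = [NH₃]·[H₂S] = (1.09)·(0.0304) = 0.0331
ΔG = RT ln(Q_c/K_c) = (8.314 J mol⁻¹ K⁻¹)(325 K) × ln(0.0331/0.00309)
   = (2.702 kJ/mol)(2.371) = 6.41 kJ/mol
ΔG > 0, so the forward reaction is non-spontaneous (proceeds in reverse).

ΔG = 6.41 kJ/mol; the forward reaction is non-spontaneous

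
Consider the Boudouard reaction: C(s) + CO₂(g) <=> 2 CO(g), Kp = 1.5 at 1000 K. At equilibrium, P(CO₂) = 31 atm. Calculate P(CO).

P(CO) = 6.8 atm

(C is a pure solid — omitted from Kp.)
At equilibrium, Kp = P(CO)² / P(CO₂) = 1.5.
(P(CO))² / (31) = 1.5
P(CO)² = 46.5 ⇒ P(CO) = 6.8 atm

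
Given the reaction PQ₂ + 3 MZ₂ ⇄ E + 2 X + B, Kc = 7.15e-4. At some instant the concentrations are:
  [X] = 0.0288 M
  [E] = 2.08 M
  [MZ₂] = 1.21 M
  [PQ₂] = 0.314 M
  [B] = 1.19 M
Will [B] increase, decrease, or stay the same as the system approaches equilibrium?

decrease

Qc = [E]·[X]²·[B] / ([PQ₂]·[MZ₂]³) = (2.08)·(0.0288)²·(1.19) / ((0.314)·(1.21)³) = 0.00369
Qc = 0.00369 > Kc = 7.15e-4: net reverse reaction.
B is a product, so it decreases.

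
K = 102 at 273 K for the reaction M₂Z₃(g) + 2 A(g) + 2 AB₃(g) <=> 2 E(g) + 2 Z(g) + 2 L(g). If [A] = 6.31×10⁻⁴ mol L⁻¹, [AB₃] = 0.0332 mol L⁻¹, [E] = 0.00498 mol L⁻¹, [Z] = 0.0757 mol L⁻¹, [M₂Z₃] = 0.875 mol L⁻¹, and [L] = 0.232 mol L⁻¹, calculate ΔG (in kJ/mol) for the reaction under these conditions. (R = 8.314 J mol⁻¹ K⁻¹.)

ΔG = -3.71 kJ/mol

Q = [E]²·[Z]²·[L]² / ([M₂Z₃]·[A]²·[AB₃]²) = (0.00498)²·(0.0757)²·(0.232)² / ((0.875)·(6.31×10⁻⁴)²·(0.0332)²) = 19.9
ΔG = RT ln(Q/K) = (8.314 J mol⁻¹ K⁻¹)(273 K) × ln(19.9/102)
   = (2.270 kJ/mol)(-1.634) = -3.71 kJ/mol
ΔG < 0, so the forward reaction is spontaneous (proceeds forward).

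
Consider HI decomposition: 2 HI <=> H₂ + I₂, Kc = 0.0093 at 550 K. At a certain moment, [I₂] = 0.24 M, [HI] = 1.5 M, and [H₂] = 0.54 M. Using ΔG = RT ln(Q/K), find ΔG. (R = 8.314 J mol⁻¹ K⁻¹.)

ΔG = 8.34 kJ/mol

Qc = [H₂]·[I₂] / [HI]² = (0.54)·(0.24) / (1.5)² = 0.0576
ΔG = RT ln(Qc/Kc) = (8.314 J mol⁻¹ K⁻¹)(550 K) × ln(0.0576/0.0093)
   = (4.573 kJ/mol)(1.824) = 8.34 kJ/mol
ΔG > 0, so the forward reaction is non-spontaneous (proceeds in reverse).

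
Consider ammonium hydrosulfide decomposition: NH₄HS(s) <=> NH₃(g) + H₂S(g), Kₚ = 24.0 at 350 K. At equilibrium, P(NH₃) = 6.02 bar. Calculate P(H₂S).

P(H₂S) = 3.99 bar

(NH₄HS is a pure solid — omitted from Kₚ.)
At equilibrium, Kₚ = P(NH₃)·P(H₂S) = 24.0.
(6.02)·(P(H₂S)) = 24.0
P(H₂S) = 3.99 bar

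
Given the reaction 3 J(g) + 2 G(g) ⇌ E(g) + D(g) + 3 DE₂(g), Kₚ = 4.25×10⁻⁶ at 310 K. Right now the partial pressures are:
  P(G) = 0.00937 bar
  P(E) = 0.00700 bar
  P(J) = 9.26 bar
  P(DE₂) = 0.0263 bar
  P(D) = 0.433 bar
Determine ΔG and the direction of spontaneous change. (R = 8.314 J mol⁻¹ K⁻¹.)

Qₚ = P(E)·P(D)·P(DE₂)³ / (P(J)³·P(G)²) = (0.00700)·(0.433)·(0.0263)³ / ((9.26)³·(0.00937)²) = 7.91×10⁻⁷
ΔG = RT ln(Qₚ/Kₚ) = (8.314 J mol⁻¹ K⁻¹)(310 K) × ln(7.91×10⁻⁷/4.25×10⁻⁶)
   = (2.577 kJ/mol)(-1.681) = -4.33 kJ/mol
ΔG < 0, so the forward reaction is spontaneous (proceeds forward).

ΔG = -4.33 kJ/mol; the forward reaction is spontaneous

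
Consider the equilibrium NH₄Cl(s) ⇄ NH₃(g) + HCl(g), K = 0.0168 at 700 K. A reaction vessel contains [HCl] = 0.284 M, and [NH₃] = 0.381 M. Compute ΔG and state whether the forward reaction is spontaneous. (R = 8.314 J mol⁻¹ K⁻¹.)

ΔG = 10.8 kJ/mol; the forward reaction is non-spontaneous

(NH₄Cl is a pure solid — omitted from Q.)
Q = [NH₃]·[HCl] = (0.381)·(0.284) = 0.108
ΔG = RT ln(Q/K) = (8.314 J mol⁻¹ K⁻¹)(700 K) × ln(0.108/0.0168)
   = (5.820 kJ/mol)(1.861) = 10.8 kJ/mol
ΔG > 0, so the forward reaction is non-spontaneous (proceeds in reverse).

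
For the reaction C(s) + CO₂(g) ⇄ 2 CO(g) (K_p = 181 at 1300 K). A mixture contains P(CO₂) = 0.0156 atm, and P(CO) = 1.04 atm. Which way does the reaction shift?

(C is a pure solid — omitted from Q_p.)
Q_p = P(CO)² / P(CO₂) = (1.04)² / (0.0156) = 69.3
Q_p = 69.3 < K_p = 181, so the forward reaction proceeds.

in the forward direction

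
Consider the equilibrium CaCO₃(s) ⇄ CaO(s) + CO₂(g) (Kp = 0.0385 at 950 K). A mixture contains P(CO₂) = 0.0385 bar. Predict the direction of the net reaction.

(CaCO₃, CaO are pure solids — omitted from Qp.)
Qp = P(CO₂) = 0.0385
Qp = 0.0385 = Kp, so the system is already at equilibrium.

at equilibrium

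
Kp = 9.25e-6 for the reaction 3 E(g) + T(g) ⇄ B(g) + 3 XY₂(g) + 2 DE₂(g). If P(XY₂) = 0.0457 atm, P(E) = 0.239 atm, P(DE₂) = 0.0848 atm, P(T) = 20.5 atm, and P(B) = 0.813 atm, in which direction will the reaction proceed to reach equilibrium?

toward products

Qp = P(B)·P(XY₂)³·P(DE₂)² / (P(E)³·P(T)) = (0.813)·(0.0457)³·(0.0848)² / ((0.239)³·(20.5)) = 1.99e-6
Qp = 1.99e-6 < Kp = 9.25e-6, so the forward reaction proceeds.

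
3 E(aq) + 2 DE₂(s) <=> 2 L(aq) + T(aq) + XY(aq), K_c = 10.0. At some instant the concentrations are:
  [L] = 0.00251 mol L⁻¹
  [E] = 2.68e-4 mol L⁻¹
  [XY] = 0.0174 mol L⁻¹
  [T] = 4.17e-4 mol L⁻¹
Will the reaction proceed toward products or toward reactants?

toward products

(DE₂ is a pure solid — omitted from Q_c.)
Q_c = [L]²·[T]·[XY] / [E]³ = (0.00251)²·(4.17e-4)·(0.0174) / (2.68e-4)³ = 2.37
Q_c = 2.37 < K_c = 10.0, so the forward reaction proceeds.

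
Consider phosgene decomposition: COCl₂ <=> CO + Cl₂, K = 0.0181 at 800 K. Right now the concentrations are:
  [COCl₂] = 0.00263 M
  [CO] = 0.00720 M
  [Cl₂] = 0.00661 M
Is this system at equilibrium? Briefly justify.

Q = [CO]·[Cl₂] / [COCl₂] = (0.00720)·(0.00661) / (0.00263) = 0.0181
Q = 0.0181 = K; the system is at equilibrium.

yes, at equilibrium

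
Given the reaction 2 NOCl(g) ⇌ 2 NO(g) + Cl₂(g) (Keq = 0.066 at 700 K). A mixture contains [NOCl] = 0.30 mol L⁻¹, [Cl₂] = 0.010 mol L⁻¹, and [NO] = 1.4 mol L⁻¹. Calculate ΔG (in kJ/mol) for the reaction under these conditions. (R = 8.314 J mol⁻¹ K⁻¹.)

Q = [NO]²·[Cl₂] / [NOCl]² = (1.4)²·(0.010) / (0.30)² = 0.218
ΔG = RT ln(Q/Keq) = (8.314 J mol⁻¹ K⁻¹)(700 K) × ln(0.218/0.066)
   = (5.820 kJ/mol)(1.195) = 6.95 kJ/mol
ΔG > 0, so the forward reaction is non-spontaneous (proceeds in reverse).

ΔG = 6.95 kJ/mol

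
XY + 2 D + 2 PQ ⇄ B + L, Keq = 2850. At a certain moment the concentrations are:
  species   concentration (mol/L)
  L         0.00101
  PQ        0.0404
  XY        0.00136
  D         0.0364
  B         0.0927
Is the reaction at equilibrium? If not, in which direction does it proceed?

Q = [B]·[L] / ([XY]·[D]²·[PQ]²) = (0.0927)·(0.00101) / ((0.00136)·(0.0364)²·(0.0404)²) = 31800
Q = 31800 > Keq = 2850, so the reverse reaction proceeds.

reverse (toward reactants)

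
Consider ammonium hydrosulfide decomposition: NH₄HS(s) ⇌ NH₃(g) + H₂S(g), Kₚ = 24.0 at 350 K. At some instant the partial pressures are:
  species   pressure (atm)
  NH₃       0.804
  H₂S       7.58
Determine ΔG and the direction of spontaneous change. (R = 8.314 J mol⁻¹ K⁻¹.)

(NH₄HS is a pure solid — omitted from Qₚ.)
Qₚ = P(NH₃)·P(H₂S) = (0.804)·(7.58) = 6.09
ΔG = RT ln(Qₚ/Kₚ) = (8.314 J mol⁻¹ K⁻¹)(350 K) × ln(6.09/24.0)
   = (2.910 kJ/mol)(-1.371) = -3.99 kJ/mol
ΔG < 0, so the forward reaction is spontaneous (proceeds forward).

ΔG = -3.99 kJ/mol; the forward reaction is spontaneous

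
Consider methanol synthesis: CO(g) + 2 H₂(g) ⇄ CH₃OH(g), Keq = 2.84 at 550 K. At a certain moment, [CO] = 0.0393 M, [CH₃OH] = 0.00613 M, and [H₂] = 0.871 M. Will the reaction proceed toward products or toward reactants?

toward products

Q = [CH₃OH] / ([CO]·[H₂]²) = (0.00613) / ((0.0393)·(0.871)²) = 0.206
Q = 0.206 < Keq = 2.84, so the forward reaction proceeds.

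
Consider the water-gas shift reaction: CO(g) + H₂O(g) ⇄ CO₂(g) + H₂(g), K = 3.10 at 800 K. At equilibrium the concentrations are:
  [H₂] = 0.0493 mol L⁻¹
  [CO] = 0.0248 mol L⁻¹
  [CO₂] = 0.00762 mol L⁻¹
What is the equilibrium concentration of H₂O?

At equilibrium, K = [CO₂]·[H₂] / ([CO]·[H₂O]) = 3.10.
(0.00762)·(0.0493) / ((0.0248)·([H₂O])) = 3.10
[H₂O] = 0.00489 mol L⁻¹

[H₂O] = 0.00489 mol L⁻¹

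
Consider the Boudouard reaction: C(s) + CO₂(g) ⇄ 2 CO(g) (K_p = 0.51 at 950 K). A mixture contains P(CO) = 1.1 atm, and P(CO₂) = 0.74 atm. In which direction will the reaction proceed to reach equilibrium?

in the reverse direction

(C is a pure solid — omitted from Q_p.)
Q_p = P(CO)² / P(CO₂) = (1.1)² / (0.74) = 1.6
Q_p = 1.6 > K_p = 0.51, so the reverse reaction proceeds.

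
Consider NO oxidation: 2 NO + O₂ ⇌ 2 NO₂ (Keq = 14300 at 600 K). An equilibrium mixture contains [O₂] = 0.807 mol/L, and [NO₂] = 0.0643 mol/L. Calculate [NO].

At equilibrium, Keq = [NO₂]² / ([NO]²·[O₂]) = 14300.
(0.0643)² / (([NO])²·(0.807)) = 14300
[NO]² = 3.58×10⁻⁷ ⇒ [NO] = 5.99×10⁻⁴ mol/L

[NO] = 5.99×10⁻⁴ mol/L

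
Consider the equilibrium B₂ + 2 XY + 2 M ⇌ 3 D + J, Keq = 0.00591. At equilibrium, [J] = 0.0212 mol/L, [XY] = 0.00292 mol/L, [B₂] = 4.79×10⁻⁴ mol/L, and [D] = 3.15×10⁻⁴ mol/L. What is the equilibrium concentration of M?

At equilibrium, Keq = [D]³·[J] / ([B₂]·[XY]²·[M]²) = 0.00591.
(3.15×10⁻⁴)³·(0.0212) / ((4.79×10⁻⁴)·(0.00292)²·([M])²) = 0.00591
[M]² = 0.0275 ⇒ [M] = 0.166 mol/L

[M] = 0.166 mol/L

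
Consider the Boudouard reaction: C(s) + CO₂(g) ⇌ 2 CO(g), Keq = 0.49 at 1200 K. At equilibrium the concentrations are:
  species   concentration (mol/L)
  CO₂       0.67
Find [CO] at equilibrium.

(C is a pure solid — omitted from Keq.)
At equilibrium, Keq = [CO]² / [CO₂] = 0.49.
([CO])² / (0.67) = 0.49
[CO]² = 0.328 ⇒ [CO] = 0.57 mol/L

[CO] = 0.57 mol/L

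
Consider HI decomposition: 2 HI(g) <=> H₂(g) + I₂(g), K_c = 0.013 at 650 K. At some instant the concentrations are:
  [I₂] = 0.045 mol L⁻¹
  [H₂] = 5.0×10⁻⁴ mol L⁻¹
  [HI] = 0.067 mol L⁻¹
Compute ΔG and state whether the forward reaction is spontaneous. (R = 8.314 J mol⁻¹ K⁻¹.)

Q_c = [H₂]·[I₂] / [HI]² = (5.0×10⁻⁴)·(0.045) / (0.067)² = 0.00501
ΔG = RT ln(Q_c/K_c) = (8.314 J mol⁻¹ K⁻¹)(650 K) × ln(0.00501/0.013)
   = (5.404 kJ/mol)(-0.9535) = -5.15 kJ/mol
ΔG < 0, so the forward reaction is spontaneous (proceeds forward).

ΔG = -5.15 kJ/mol; the forward reaction is spontaneous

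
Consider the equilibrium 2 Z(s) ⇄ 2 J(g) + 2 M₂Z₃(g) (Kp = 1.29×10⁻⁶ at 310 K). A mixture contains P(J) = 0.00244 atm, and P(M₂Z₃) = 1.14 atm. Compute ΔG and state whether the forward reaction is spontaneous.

(Z is a pure solid — omitted from Qp.)
Qp = P(J)²·P(M₂Z₃)² = (0.00244)²·(1.14)² = 7.74×10⁻⁶
ΔG = RT ln(Qp/Kp) = (8.314 J mol⁻¹ K⁻¹)(310 K) × ln(7.74×10⁻⁶/1.29×10⁻⁶)
   = (2.577 kJ/mol)(1.792) = 4.62 kJ/mol
ΔG > 0, so the forward reaction is non-spontaneous (proceeds in reverse).

ΔG = 4.62 kJ/mol; the forward reaction is non-spontaneous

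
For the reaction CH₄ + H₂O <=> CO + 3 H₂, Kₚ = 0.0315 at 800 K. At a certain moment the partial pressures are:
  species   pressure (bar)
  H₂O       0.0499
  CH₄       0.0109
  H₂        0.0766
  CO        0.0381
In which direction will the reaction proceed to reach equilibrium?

neither direction; the system is at equilibrium

Qₚ = P(CO)·P(H₂)³ / (P(CH₄)·P(H₂O)) = (0.0381)·(0.0766)³ / ((0.0109)·(0.0499)) = 0.0315
Qₚ = 0.0315 = Kₚ, so the system is already at equilibrium.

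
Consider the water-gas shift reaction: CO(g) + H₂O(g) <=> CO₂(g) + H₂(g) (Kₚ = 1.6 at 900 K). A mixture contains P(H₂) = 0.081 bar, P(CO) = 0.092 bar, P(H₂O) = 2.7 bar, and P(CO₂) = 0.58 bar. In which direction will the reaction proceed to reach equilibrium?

Qₚ = P(CO₂)·P(H₂) / (P(CO)·P(H₂O)) = (0.58)·(0.081) / ((0.092)·(2.7)) = 0.19
Qₚ = 0.19 < Kₚ = 1.6, so the forward reaction proceeds.

toward products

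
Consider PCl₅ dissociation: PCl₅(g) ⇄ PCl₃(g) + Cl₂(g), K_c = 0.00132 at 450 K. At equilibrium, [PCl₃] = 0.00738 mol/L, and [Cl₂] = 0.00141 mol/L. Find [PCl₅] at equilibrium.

[PCl₅] = 0.00788 mol/L

At equilibrium, K_c = [PCl₃]·[Cl₂] / [PCl₅] = 0.00132.
(0.00738)·(0.00141) / ([PCl₅]) = 0.00132
[PCl₅] = 0.00788 mol/L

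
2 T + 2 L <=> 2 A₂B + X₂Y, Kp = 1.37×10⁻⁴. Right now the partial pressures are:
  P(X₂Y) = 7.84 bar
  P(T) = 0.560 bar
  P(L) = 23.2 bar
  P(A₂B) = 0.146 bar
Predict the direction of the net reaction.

reverse (toward reactants)

Qp = P(A₂B)²·P(X₂Y) / (P(T)²·P(L)²) = (0.146)²·(7.84) / ((0.560)²·(23.2)²) = 9.90×10⁻⁴
Qp = 9.90×10⁻⁴ > Kp = 1.37×10⁻⁴, so the reverse reaction proceeds.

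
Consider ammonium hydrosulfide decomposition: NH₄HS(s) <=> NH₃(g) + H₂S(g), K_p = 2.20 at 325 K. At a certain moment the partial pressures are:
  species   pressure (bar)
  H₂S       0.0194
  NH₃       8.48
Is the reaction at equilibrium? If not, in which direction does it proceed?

(NH₄HS is a pure solid — omitted from Q_p.)
Q_p = P(NH₃)·P(H₂S) = (8.48)·(0.0194) = 0.165
Q_p = 0.165 < K_p = 2.20, so the forward reaction proceeds.

forward (toward products)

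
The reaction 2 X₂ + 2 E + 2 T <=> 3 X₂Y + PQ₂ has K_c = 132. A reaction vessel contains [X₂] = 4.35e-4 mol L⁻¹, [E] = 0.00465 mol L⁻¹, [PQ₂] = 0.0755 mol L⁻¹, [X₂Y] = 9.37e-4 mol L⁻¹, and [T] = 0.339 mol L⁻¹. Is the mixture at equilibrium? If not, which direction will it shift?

Q_c = [X₂Y]³·[PQ₂] / ([X₂]²·[E]²·[T]²) = (9.37e-4)³·(0.0755) / ((4.35e-4)²·(0.00465)²·(0.339)²) = 132
Q_c = 132 = K_c; the system is at equilibrium.

yes, at equilibrium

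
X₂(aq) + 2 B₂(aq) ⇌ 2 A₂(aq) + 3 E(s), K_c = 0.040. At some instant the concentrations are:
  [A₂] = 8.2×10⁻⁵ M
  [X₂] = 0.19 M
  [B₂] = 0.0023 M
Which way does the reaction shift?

toward products

(E is a pure solid — omitted from Q_c.)
Q_c = [A₂]² / ([X₂]·[B₂]²) = (8.2×10⁻⁵)² / ((0.19)·(0.0023)²) = 0.0067
Q_c = 0.0067 < K_c = 0.040, so the forward reaction proceeds.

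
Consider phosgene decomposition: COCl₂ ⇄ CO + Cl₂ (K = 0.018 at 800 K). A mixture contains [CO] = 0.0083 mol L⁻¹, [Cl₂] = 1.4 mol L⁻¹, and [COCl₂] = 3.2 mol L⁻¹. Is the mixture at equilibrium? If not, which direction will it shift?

Q = [CO]·[Cl₂] / [COCl₂] = (0.0083)·(1.4) / (3.2) = 0.0036
Q = 0.0036 < K = 0.018: net forward reaction.

no; Q < K, reaction proceeds forward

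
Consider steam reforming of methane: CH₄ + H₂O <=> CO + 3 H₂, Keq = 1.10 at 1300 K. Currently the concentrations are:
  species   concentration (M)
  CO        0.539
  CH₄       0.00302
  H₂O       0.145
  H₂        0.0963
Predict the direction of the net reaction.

Q = [CO]·[H₂]³ / ([CH₄]·[H₂O]) = (0.539)·(0.0963)³ / ((0.00302)·(0.145)) = 1.10
Q = 1.10 = Keq, so the system is already at equilibrium.

no net change (already at equilibrium)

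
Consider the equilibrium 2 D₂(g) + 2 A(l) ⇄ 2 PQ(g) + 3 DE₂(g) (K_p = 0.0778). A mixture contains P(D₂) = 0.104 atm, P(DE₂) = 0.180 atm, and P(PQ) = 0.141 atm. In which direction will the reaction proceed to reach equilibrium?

in the forward direction

(A is a pure liquid — omitted from Q_p.)
Q_p = P(PQ)²·P(DE₂)³ / P(D₂)² = (0.141)²·(0.180)³ / (0.104)² = 0.0107
Q_p = 0.0107 < K_p = 0.0778, so the forward reaction proceeds.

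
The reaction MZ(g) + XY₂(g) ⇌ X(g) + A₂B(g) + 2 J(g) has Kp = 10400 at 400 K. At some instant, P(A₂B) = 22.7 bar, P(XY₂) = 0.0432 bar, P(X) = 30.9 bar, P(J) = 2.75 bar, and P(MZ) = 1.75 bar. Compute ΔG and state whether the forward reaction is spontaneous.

Qp = P(X)·P(A₂B)·P(J)² / (P(MZ)·P(XY₂)) = (30.9)·(22.7)·(2.75)² / ((1.75)·(0.0432)) = 70200
ΔG = RT ln(Qp/Kp) = (8.314 J mol⁻¹ K⁻¹)(400 K) × ln(70200/10400)
   = (3.326 kJ/mol)(1.910) = 6.35 kJ/mol
ΔG > 0, so the forward reaction is non-spontaneous (proceeds in reverse).

ΔG = 6.35 kJ/mol; the forward reaction is non-spontaneous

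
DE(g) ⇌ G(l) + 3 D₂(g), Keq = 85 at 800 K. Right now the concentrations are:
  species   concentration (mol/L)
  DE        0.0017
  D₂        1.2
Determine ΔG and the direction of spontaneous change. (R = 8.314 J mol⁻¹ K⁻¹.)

ΔG = 16.5 kJ/mol; the forward reaction is non-spontaneous

(G is a pure liquid — omitted from Q.)
Q = [D₂]³ / [DE] = (1.2)³ / (0.0017) = 1020
ΔG = RT ln(Q/Keq) = (8.314 J mol⁻¹ K⁻¹)(800 K) × ln(1020/85)
   = (6.651 kJ/mol)(2.485) = 16.5 kJ/mol
ΔG > 0, so the forward reaction is non-spontaneous (proceeds in reverse).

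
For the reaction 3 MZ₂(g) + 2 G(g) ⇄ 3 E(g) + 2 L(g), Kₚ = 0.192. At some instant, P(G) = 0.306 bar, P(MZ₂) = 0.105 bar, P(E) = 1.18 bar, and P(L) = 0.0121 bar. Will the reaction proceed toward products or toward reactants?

Qₚ = P(E)³·P(L)² / (P(MZ₂)³·P(G)²) = (1.18)³·(0.0121)² / ((0.105)³·(0.306)²) = 2.22
Qₚ = 2.22 > Kₚ = 0.192, so the reverse reaction proceeds.

reverse (toward reactants)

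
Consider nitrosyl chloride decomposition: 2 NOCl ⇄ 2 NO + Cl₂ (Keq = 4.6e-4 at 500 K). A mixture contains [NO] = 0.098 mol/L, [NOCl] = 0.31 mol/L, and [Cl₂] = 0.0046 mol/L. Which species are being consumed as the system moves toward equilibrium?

none (at equilibrium)

Q = [NO]²·[Cl₂] / [NOCl]² = (0.098)²·(0.0046) / (0.31)² = 4.6e-4
Q = 4.6e-4 = Keq; the system is at equilibrium.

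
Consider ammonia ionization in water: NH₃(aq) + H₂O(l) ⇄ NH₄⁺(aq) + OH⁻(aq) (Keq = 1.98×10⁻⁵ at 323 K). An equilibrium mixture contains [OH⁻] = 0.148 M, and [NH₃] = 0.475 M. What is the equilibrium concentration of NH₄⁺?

[NH₄⁺] = 6.35×10⁻⁵ M

(H₂O is a pure liquid — omitted from Keq.)
At equilibrium, Keq = [NH₄⁺]·[OH⁻] / [NH₃] = 1.98×10⁻⁵.
([NH₄⁺])·(0.148) / (0.475) = 1.98×10⁻⁵
[NH₄⁺] = 6.35×10⁻⁵ M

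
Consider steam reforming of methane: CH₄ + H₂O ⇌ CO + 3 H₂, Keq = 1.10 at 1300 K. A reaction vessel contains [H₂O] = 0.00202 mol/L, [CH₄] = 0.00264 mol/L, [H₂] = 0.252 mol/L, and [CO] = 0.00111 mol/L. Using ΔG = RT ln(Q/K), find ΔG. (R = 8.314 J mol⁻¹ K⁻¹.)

ΔG = 12.0 kJ/mol

Q = [CO]·[H₂]³ / ([CH₄]·[H₂O]) = (0.00111)·(0.252)³ / ((0.00264)·(0.00202)) = 3.33
ΔG = RT ln(Q/Keq) = (8.314 J mol⁻¹ K⁻¹)(1300 K) × ln(3.33/1.10)
   = (10.81 kJ/mol)(1.108) = 12.0 kJ/mol
ΔG > 0, so the forward reaction is non-spontaneous (proceeds in reverse).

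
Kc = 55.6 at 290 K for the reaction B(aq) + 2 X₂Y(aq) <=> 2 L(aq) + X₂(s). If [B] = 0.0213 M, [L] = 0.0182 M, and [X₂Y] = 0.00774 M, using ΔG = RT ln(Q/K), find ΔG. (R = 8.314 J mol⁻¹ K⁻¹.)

(X₂ is a pure solid — omitted from Qc.)
Qc = [L]² / ([B]·[X₂Y]²) = (0.0182)² / ((0.0213)·(0.00774)²) = 260
ΔG = RT ln(Qc/Kc) = (8.314 J mol⁻¹ K⁻¹)(290 K) × ln(260/55.6)
   = (2.411 kJ/mol)(1.542) = 3.72 kJ/mol
ΔG > 0, so the forward reaction is non-spontaneous (proceeds in reverse).

ΔG = 3.72 kJ/mol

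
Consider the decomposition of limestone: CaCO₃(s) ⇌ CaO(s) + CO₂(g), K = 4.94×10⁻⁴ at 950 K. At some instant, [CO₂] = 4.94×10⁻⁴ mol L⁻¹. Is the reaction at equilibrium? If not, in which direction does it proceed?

no net change (already at equilibrium)

(CaCO₃, CaO are pure solids — omitted from Q.)
Q = [CO₂] = 4.94×10⁻⁴
Q = 4.94×10⁻⁴ = K, so the system is already at equilibrium.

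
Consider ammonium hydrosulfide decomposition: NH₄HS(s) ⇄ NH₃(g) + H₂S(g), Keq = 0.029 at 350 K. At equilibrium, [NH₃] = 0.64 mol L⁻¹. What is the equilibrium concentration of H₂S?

[H₂S] = 0.045 mol L⁻¹

(NH₄HS is a pure solid — omitted from Keq.)
At equilibrium, Keq = [NH₃]·[H₂S] = 0.029.
(0.64)·([H₂S]) = 0.029
[H₂S] = 0.0453 = 0.045 mol L⁻¹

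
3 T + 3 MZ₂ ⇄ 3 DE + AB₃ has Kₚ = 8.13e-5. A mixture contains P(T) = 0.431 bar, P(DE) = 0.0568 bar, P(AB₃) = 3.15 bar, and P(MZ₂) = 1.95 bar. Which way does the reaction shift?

Qₚ = P(DE)³·P(AB₃) / (P(T)³·P(MZ₂)³) = (0.0568)³·(3.15) / ((0.431)³·(1.95)³) = 9.72e-4
Qₚ = 9.72e-4 > Kₚ = 8.13e-5, so the reverse reaction proceeds.

in the reverse direction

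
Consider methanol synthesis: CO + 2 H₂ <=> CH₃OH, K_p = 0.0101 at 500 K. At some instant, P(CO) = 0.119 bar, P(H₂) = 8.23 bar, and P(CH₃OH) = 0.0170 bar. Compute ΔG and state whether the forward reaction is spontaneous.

ΔG = -6.51 kJ/mol; the forward reaction is spontaneous

Q_p = P(CH₃OH) / (P(CO)·P(H₂)²) = (0.0170) / ((0.119)·(8.23)²) = 0.00211
ΔG = RT ln(Q_p/K_p) = (8.314 J mol⁻¹ K⁻¹)(500 K) × ln(0.00211/0.0101)
   = (4.157 kJ/mol)(-1.566) = -6.51 kJ/mol
ΔG < 0, so the forward reaction is spontaneous (proceeds forward).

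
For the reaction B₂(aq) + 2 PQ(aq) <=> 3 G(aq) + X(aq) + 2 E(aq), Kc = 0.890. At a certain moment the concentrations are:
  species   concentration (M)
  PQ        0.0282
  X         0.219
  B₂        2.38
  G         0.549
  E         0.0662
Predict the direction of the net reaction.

Qc = [G]³·[X]·[E]² / ([B₂]·[PQ]²) = (0.549)³·(0.219)·(0.0662)² / ((2.38)·(0.0282)²) = 0.0839
Qc = 0.0839 < Kc = 0.890, so the forward reaction proceeds.

forward (toward products)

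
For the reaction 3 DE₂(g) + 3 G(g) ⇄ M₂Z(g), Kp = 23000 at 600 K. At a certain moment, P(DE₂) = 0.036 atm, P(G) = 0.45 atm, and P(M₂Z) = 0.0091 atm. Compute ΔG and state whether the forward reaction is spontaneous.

ΔG = -11.8 kJ/mol; the forward reaction is spontaneous

Qp = P(M₂Z) / (P(DE₂)³·P(G)³) = (0.0091) / ((0.036)³·(0.45)³) = 2140
ΔG = RT ln(Qp/Kp) = (8.314 J mol⁻¹ K⁻¹)(600 K) × ln(2140/23000)
   = (4.988 kJ/mol)(-2.375) = -11.8 kJ/mol
ΔG < 0, so the forward reaction is spontaneous (proceeds forward).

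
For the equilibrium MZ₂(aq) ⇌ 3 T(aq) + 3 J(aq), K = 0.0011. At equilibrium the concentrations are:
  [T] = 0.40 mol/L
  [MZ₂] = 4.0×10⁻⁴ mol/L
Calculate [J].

At equilibrium, K = [T]³·[J]³ / [MZ₂] = 0.0011.
(0.40)³·([J])³ / (4.0×10⁻⁴) = 0.0011
[J]³ = 6.88×10⁻⁶ ⇒ [J] = 0.019 mol/L

[J] = 0.019 mol/L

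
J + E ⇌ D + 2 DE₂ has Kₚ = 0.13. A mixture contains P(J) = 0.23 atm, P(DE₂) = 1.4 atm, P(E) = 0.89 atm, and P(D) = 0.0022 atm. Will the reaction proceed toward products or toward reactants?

forward (toward products)

Qₚ = P(D)·P(DE₂)² / (P(J)·P(E)) = (0.0022)·(1.4)² / ((0.23)·(0.89)) = 0.021
Qₚ = 0.021 < Kₚ = 0.13, so the forward reaction proceeds.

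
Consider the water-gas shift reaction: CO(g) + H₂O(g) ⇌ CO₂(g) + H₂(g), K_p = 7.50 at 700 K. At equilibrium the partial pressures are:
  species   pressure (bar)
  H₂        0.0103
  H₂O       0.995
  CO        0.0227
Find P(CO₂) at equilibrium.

At equilibrium, K_p = P(CO₂)·P(H₂) / (P(CO)·P(H₂O)) = 7.50.
(P(CO₂))·(0.0103) / ((0.0227)·(0.995)) = 7.50
P(CO₂) = 16.4 bar

P(CO₂) = 16.4 bar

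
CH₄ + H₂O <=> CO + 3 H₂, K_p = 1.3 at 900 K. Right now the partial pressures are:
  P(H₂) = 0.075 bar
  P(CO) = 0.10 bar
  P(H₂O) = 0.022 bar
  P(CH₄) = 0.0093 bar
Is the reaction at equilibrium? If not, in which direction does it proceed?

Q_p = P(CO)·P(H₂)³ / (P(CH₄)·P(H₂O)) = (0.10)·(0.075)³ / ((0.0093)·(0.022)) = 0.21
Q_p = 0.21 < K_p = 1.3, so the forward reaction proceeds.

forward (toward products)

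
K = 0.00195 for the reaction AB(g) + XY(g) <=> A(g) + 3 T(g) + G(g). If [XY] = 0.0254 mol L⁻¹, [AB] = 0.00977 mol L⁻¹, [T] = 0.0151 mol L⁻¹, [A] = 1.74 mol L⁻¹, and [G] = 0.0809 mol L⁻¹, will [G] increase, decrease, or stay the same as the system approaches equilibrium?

stay the same

Q = [A]·[T]³·[G] / ([AB]·[XY]) = (1.74)·(0.0151)³·(0.0809) / ((0.00977)·(0.0254)) = 0.00195
Q = 0.00195 = K; the system is at equilibrium.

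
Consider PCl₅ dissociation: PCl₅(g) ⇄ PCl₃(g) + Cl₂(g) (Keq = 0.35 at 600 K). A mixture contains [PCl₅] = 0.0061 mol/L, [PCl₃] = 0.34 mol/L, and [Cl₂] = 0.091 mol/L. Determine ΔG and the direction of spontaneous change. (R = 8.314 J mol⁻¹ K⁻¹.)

ΔG = 13.3 kJ/mol; the forward reaction is non-spontaneous

Q = [PCl₃]·[Cl₂] / [PCl₅] = (0.34)·(0.091) / (0.0061) = 5.07
ΔG = RT ln(Q/Keq) = (8.314 J mol⁻¹ K⁻¹)(600 K) × ln(5.07/0.35)
   = (4.988 kJ/mol)(2.673) = 13.3 kJ/mol
ΔG > 0, so the forward reaction is non-spontaneous (proceeds in reverse).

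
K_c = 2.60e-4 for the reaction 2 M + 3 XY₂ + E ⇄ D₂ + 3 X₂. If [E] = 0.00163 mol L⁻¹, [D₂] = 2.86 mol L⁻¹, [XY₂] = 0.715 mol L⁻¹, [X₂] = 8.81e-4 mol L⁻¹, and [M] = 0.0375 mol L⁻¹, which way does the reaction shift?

toward reactants

Q_c = [D₂]·[X₂]³ / ([M]²·[XY₂]³·[E]) = (2.86)·(8.81e-4)³ / ((0.0375)²·(0.715)³·(0.00163)) = 0.00233
Q_c = 0.00233 > K_c = 2.60e-4, so the reverse reaction proceeds.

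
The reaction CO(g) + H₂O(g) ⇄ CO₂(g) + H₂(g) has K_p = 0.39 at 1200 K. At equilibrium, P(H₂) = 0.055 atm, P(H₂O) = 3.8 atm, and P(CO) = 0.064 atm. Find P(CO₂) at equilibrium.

At equilibrium, K_p = P(CO₂)·P(H₂) / (P(CO)·P(H₂O)) = 0.39.
(P(CO₂))·(0.055) / ((0.064)·(3.8)) = 0.39
P(CO₂) = 1.72 = 1.7 atm

P(CO₂) = 1.7 atm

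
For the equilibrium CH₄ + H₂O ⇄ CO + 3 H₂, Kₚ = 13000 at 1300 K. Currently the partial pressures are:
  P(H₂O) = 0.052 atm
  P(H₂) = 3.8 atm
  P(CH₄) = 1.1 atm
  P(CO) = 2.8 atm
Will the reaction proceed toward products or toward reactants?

toward products

Qₚ = P(CO)·P(H₂)³ / (P(CH₄)·P(H₂O)) = (2.8)·(3.8)³ / ((1.1)·(0.052)) = 2700
Qₚ = 2700 < Kₚ = 13000, so the forward reaction proceeds.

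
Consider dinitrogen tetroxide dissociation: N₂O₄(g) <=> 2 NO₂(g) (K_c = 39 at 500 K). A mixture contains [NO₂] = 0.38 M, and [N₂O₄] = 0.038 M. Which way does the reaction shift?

in the forward direction

Q_c = [NO₂]² / [N₂O₄] = (0.38)² / (0.038) = 3.8
Q_c = 3.8 < K_c = 39, so the forward reaction proceeds.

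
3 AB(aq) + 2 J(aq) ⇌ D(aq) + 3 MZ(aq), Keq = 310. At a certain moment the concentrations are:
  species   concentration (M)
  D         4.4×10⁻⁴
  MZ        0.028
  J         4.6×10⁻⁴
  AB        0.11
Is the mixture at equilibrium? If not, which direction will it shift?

no; Q < K, reaction proceeds forward

Q = [D]·[MZ]³ / ([AB]³·[J]²) = (4.4×10⁻⁴)·(0.028)³ / ((0.11)³·(4.6×10⁻⁴)²) = 34
Q = 34 < Keq = 310: net forward reaction.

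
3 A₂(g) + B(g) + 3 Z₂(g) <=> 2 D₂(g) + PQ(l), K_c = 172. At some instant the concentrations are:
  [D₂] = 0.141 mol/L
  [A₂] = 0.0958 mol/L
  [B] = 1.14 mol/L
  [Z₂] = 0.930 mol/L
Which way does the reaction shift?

(PQ is a pure liquid — omitted from Q_c.)
Q_c = [D₂]² / ([A₂]³·[B]·[Z₂]³) = (0.141)² / ((0.0958)³·(1.14)·(0.930)³) = 24.7
Q_c = 24.7 < K_c = 172, so the forward reaction proceeds.

toward products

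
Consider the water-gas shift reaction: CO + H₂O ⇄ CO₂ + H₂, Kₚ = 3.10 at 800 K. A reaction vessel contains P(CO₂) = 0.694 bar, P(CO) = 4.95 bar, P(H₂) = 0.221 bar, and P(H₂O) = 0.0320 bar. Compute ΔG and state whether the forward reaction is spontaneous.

Qₚ = P(CO₂)·P(H₂) / (P(CO)·P(H₂O)) = (0.694)·(0.221) / ((4.95)·(0.0320)) = 0.968
ΔG = RT ln(Qₚ/Kₚ) = (8.314 J mol⁻¹ K⁻¹)(800 K) × ln(0.968/3.10)
   = (6.651 kJ/mol)(-1.164) = -7.74 kJ/mol
ΔG < 0, so the forward reaction is spontaneous (proceeds forward).

ΔG = -7.74 kJ/mol; the forward reaction is spontaneous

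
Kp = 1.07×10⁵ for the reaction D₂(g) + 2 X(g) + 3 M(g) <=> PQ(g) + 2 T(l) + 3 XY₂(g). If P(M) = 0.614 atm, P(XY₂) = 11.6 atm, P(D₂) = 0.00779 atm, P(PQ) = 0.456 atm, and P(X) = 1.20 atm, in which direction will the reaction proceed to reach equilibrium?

toward reactants

(T is a pure liquid — omitted from Qp.)
Qp = P(PQ)·P(XY₂)³ / (P(D₂)·P(X)²·P(M)³) = (0.456)·(11.6)³ / ((0.00779)·(1.20)²·(0.614)³) = 2.74×10⁵
Qp = 2.74×10⁵ > Kp = 1.07×10⁵, so the reverse reaction proceeds.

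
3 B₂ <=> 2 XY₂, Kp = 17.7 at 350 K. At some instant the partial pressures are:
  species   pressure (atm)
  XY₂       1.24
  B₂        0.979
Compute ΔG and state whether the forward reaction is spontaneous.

Qp = P(XY₂)² / P(B₂)³ = (1.24)² / (0.979)³ = 1.64
ΔG = RT ln(Qp/Kp) = (8.314 J mol⁻¹ K⁻¹)(350 K) × ln(1.64/17.7)
   = (2.910 kJ/mol)(-2.379) = -6.92 kJ/mol
ΔG < 0, so the forward reaction is spontaneous (proceeds forward).

ΔG = -6.92 kJ/mol; the forward reaction is spontaneous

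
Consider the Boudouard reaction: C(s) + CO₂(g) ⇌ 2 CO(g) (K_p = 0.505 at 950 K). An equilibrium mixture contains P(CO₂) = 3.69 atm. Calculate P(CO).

P(CO) = 1.37 atm

(C is a pure solid — omitted from K_p.)
At equilibrium, K_p = P(CO)² / P(CO₂) = 0.505.
(P(CO))² / (3.69) = 0.505
P(CO)² = 1.86 ⇒ P(CO) = 1.37 atm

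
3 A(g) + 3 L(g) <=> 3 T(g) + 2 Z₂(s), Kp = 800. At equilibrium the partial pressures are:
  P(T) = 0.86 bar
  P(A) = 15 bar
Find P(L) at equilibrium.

(Z₂ is a pure solid — omitted from Kp.)
At equilibrium, Kp = P(T)³ / (P(A)³·P(L)³) = 800.
(0.86)³ / ((15)³·(P(L))³) = 800
P(L)³ = 2.36×10⁻⁷ ⇒ P(L) = 0.0062 bar

P(L) = 0.0062 bar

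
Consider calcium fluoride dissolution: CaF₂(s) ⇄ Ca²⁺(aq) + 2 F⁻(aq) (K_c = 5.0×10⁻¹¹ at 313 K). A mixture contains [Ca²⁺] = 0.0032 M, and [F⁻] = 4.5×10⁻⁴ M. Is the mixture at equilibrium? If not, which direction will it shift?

no; Q > K, reaction proceeds in reverse

(CaF₂ is a pure solid — omitted from Q_c.)
Q_c = [Ca²⁺]·[F⁻]² = (0.0032)·(4.5×10⁻⁴)² = 6.5×10⁻¹⁰
Q_c = 6.5×10⁻¹⁰ > K_c = 5.0×10⁻¹¹: net reverse reaction.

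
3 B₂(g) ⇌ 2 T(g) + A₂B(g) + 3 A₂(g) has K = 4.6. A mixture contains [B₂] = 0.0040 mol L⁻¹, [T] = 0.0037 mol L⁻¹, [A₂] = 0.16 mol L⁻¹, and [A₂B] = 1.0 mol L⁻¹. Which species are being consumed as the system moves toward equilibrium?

B₂ (reactants)

Q = [T]²·[A₂B]·[A₂]³ / [B₂]³ = (0.0037)²·(1.0)·(0.16)³ / (0.0040)³ = 0.88
Q = 0.88 < K = 4.6: net forward reaction.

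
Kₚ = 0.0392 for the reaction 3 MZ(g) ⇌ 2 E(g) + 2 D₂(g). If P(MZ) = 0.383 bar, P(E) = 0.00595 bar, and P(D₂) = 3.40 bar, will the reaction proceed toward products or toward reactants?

Qₚ = P(E)²·P(D₂)² / P(MZ)³ = (0.00595)²·(3.40)² / (0.383)³ = 0.00728
Qₚ = 0.00728 < Kₚ = 0.0392, so the forward reaction proceeds.

in the forward direction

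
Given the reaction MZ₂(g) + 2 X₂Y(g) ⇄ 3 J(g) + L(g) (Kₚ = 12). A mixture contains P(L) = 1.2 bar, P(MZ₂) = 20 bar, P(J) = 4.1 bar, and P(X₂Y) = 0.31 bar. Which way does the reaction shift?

in the reverse direction

Qₚ = P(J)³·P(L) / (P(MZ₂)·P(X₂Y)²) = (4.1)³·(1.2) / ((20)·(0.31)²) = 43
Qₚ = 43 > Kₚ = 12, so the reverse reaction proceeds.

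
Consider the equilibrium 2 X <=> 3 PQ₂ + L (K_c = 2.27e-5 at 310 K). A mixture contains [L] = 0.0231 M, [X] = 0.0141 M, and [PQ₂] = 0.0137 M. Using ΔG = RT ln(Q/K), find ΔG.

Q_c = [PQ₂]³·[L] / [X]² = (0.0137)³·(0.0231) / (0.0141)² = 2.99e-4
ΔG = RT ln(Q_c/K_c) = (8.314 J mol⁻¹ K⁻¹)(310 K) × ln(2.99e-4/2.27e-5)
   = (2.577 kJ/mol)(2.578) = 6.64 kJ/mol
ΔG > 0, so the forward reaction is non-spontaneous (proceeds in reverse).

ΔG = 6.64 kJ/mol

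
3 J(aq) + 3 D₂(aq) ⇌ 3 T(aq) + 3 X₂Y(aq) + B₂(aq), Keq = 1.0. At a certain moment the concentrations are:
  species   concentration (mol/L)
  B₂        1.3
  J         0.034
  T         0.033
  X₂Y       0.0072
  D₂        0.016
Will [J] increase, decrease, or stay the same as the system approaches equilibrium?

Q = [T]³·[X₂Y]³·[B₂] / ([J]³·[D₂]³) = (0.033)³·(0.0072)³·(1.3) / ((0.034)³·(0.016)³) = 0.11
Q = 0.11 < Keq = 1.0: net forward reaction.
J is a reactant, so it decreases.

decrease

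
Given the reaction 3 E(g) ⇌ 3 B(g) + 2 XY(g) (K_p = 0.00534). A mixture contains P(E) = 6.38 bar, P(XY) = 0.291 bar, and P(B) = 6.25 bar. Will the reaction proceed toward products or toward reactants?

in the reverse direction

Q_p = P(B)³·P(XY)² / P(E)³ = (6.25)³·(0.291)² / (6.38)³ = 0.0796
Q_p = 0.0796 > K_p = 0.00534, so the reverse reaction proceeds.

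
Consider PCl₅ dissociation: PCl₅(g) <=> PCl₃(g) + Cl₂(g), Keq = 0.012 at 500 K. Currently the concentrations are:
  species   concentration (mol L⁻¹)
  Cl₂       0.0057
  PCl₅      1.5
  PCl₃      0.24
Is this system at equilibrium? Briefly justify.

no; Q < K, reaction proceeds forward

Q = [PCl₃]·[Cl₂] / [PCl₅] = (0.24)·(0.0057) / (1.5) = 9.1×10⁻⁴
Q = 9.1×10⁻⁴ < Keq = 0.012: net forward reaction.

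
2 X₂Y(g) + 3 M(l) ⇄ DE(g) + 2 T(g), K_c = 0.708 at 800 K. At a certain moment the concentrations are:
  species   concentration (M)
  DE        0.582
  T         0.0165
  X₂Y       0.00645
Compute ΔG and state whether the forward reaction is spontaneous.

ΔG = 11.2 kJ/mol; the forward reaction is non-spontaneous

(M is a pure liquid — omitted from Q_c.)
Q_c = [DE]·[T]² / [X₂Y]² = (0.582)·(0.0165)² / (0.00645)² = 3.81
ΔG = RT ln(Q_c/K_c) = (8.314 J mol⁻¹ K⁻¹)(800 K) × ln(3.81/0.708)
   = (6.651 kJ/mol)(1.683) = 11.2 kJ/mol
ΔG > 0, so the forward reaction is non-spontaneous (proceeds in reverse).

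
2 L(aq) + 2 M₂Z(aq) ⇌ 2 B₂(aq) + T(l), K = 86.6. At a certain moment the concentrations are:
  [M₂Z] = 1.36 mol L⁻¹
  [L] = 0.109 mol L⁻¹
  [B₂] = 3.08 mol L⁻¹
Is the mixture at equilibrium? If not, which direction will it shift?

(T is a pure liquid — omitted from Q.)
Q = [B₂]² / ([L]²·[M₂Z]²) = (3.08)² / ((0.109)²·(1.36)²) = 432
Q = 432 > K = 86.6: net reverse reaction.

no; Q > K, reaction proceeds in reverse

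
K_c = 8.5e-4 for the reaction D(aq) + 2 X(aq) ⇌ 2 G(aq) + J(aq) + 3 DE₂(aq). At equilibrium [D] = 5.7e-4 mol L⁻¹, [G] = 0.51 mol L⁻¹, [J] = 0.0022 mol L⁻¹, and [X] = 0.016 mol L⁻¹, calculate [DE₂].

[DE₂] = 0.0060 mol L⁻¹

At equilibrium, K_c = [G]²·[J]·[DE₂]³ / ([D]·[X]²) = 8.5e-4.
(0.51)²·(0.0022)·([DE₂])³ / ((5.7e-4)·(0.016)²) = 8.5e-4
[DE₂]³ = 2.17e-7 ⇒ [DE₂] = 0.0060 mol L⁻¹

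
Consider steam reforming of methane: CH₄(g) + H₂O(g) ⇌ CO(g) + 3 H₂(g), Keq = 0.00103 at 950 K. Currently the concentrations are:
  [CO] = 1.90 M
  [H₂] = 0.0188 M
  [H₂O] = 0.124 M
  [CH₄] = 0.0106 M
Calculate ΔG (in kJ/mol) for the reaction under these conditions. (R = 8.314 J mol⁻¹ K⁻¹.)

Q = [CO]·[H₂]³ / ([CH₄]·[H₂O]) = (1.90)·(0.0188)³ / ((0.0106)·(0.124)) = 0.00961
ΔG = RT ln(Q/Keq) = (8.314 J mol⁻¹ K⁻¹)(950 K) × ln(0.00961/0.00103)
   = (7.898 kJ/mol)(2.233) = 17.6 kJ/mol
ΔG > 0, so the forward reaction is non-spontaneous (proceeds in reverse).

ΔG = 17.6 kJ/mol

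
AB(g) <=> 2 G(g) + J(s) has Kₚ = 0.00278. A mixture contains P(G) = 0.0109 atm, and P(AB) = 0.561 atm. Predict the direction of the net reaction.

to the right

(J is a pure solid — omitted from Qₚ.)
Qₚ = P(G)² / P(AB) = (0.0109)² / (0.561) = 2.12×10⁻⁴
Qₚ = 2.12×10⁻⁴ < Kₚ = 0.00278, so the forward reaction proceeds.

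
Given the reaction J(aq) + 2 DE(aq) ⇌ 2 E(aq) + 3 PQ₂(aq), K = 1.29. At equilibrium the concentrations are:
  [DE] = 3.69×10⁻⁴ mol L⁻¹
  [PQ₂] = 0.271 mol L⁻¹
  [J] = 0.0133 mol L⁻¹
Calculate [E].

At equilibrium, K = [E]²·[PQ₂]³ / ([J]·[DE]²) = 1.29.
([E])²·(0.271)³ / ((0.0133)·(3.69×10⁻⁴)²) = 1.29
[E]² = 1.17×10⁻⁷ ⇒ [E] = 3.43×10⁻⁴ mol L⁻¹

[E] = 3.43×10⁻⁴ mol L⁻¹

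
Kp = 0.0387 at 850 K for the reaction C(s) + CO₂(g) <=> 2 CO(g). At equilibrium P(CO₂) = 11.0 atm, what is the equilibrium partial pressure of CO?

P(CO) = 0.652 atm

(C is a pure solid — omitted from Kp.)
At equilibrium, Kp = P(CO)² / P(CO₂) = 0.0387.
(P(CO))² / (11.0) = 0.0387
P(CO)² = 0.426 ⇒ P(CO) = 0.652 atm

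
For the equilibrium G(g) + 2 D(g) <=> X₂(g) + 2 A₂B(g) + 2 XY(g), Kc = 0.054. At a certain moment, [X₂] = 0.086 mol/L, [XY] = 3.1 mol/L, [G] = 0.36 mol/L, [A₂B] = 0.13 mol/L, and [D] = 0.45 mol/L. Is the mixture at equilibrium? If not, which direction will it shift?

no; Q > K, reaction proceeds in reverse

Qc = [X₂]·[A₂B]²·[XY]² / ([G]·[D]²) = (0.086)·(0.13)²·(3.1)² / ((0.36)·(0.45)²) = 0.19
Qc = 0.19 > Kc = 0.054: net reverse reaction.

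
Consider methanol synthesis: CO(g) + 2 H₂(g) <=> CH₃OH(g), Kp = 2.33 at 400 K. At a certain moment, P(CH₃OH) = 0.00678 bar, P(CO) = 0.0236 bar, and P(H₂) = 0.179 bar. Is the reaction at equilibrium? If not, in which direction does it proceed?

Qp = P(CH₃OH) / (P(CO)·P(H₂)²) = (0.00678) / ((0.0236)·(0.179)²) = 8.97
Qp = 8.97 > Kp = 2.33, so the reverse reaction proceeds.

in the reverse direction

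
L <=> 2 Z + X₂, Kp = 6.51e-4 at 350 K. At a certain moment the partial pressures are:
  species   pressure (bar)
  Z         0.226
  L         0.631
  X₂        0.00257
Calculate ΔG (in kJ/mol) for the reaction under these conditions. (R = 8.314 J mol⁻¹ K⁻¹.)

Qp = P(Z)²·P(X₂) / P(L) = (0.226)²·(0.00257) / (0.631) = 2.08e-4
ΔG = RT ln(Qp/Kp) = (8.314 J mol⁻¹ K⁻¹)(350 K) × ln(2.08e-4/6.51e-4)
   = (2.910 kJ/mol)(-1.141) = -3.32 kJ/mol
ΔG < 0, so the forward reaction is spontaneous (proceeds forward).

ΔG = -3.32 kJ/mol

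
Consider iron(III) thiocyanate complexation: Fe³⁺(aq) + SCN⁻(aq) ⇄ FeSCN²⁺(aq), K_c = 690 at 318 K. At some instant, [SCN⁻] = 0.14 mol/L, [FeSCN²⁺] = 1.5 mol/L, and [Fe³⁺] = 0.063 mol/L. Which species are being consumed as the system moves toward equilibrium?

Fe³⁺, SCN⁻ (reactants)

Q_c = [FeSCN²⁺] / ([Fe³⁺]·[SCN⁻]) = (1.5) / ((0.063)·(0.14)) = 170
Q_c = 170 < K_c = 690: net forward reaction.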